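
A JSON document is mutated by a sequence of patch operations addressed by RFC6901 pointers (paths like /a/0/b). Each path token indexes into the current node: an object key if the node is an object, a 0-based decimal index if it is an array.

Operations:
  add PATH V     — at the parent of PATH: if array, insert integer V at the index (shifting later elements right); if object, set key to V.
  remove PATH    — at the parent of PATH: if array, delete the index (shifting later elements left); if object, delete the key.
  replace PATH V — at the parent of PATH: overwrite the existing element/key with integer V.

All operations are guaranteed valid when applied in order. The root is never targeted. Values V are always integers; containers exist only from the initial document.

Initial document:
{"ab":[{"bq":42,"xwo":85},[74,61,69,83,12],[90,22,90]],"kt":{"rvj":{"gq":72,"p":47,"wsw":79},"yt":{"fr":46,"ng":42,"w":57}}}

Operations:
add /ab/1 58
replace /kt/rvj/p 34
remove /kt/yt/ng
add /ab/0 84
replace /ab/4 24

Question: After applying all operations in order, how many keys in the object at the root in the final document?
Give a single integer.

Answer: 2

Derivation:
After op 1 (add /ab/1 58): {"ab":[{"bq":42,"xwo":85},58,[74,61,69,83,12],[90,22,90]],"kt":{"rvj":{"gq":72,"p":47,"wsw":79},"yt":{"fr":46,"ng":42,"w":57}}}
After op 2 (replace /kt/rvj/p 34): {"ab":[{"bq":42,"xwo":85},58,[74,61,69,83,12],[90,22,90]],"kt":{"rvj":{"gq":72,"p":34,"wsw":79},"yt":{"fr":46,"ng":42,"w":57}}}
After op 3 (remove /kt/yt/ng): {"ab":[{"bq":42,"xwo":85},58,[74,61,69,83,12],[90,22,90]],"kt":{"rvj":{"gq":72,"p":34,"wsw":79},"yt":{"fr":46,"w":57}}}
After op 4 (add /ab/0 84): {"ab":[84,{"bq":42,"xwo":85},58,[74,61,69,83,12],[90,22,90]],"kt":{"rvj":{"gq":72,"p":34,"wsw":79},"yt":{"fr":46,"w":57}}}
After op 5 (replace /ab/4 24): {"ab":[84,{"bq":42,"xwo":85},58,[74,61,69,83,12],24],"kt":{"rvj":{"gq":72,"p":34,"wsw":79},"yt":{"fr":46,"w":57}}}
Size at the root: 2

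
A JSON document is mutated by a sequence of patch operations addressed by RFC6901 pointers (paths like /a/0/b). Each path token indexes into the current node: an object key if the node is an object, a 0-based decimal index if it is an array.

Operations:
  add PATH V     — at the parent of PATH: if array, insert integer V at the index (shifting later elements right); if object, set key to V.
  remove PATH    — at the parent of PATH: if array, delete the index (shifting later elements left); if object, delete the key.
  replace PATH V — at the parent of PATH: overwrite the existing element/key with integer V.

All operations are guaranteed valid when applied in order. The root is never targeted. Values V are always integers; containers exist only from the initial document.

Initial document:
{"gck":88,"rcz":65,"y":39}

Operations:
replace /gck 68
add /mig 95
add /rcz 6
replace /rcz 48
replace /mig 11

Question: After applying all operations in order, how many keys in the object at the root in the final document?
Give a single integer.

After op 1 (replace /gck 68): {"gck":68,"rcz":65,"y":39}
After op 2 (add /mig 95): {"gck":68,"mig":95,"rcz":65,"y":39}
After op 3 (add /rcz 6): {"gck":68,"mig":95,"rcz":6,"y":39}
After op 4 (replace /rcz 48): {"gck":68,"mig":95,"rcz":48,"y":39}
After op 5 (replace /mig 11): {"gck":68,"mig":11,"rcz":48,"y":39}
Size at the root: 4

Answer: 4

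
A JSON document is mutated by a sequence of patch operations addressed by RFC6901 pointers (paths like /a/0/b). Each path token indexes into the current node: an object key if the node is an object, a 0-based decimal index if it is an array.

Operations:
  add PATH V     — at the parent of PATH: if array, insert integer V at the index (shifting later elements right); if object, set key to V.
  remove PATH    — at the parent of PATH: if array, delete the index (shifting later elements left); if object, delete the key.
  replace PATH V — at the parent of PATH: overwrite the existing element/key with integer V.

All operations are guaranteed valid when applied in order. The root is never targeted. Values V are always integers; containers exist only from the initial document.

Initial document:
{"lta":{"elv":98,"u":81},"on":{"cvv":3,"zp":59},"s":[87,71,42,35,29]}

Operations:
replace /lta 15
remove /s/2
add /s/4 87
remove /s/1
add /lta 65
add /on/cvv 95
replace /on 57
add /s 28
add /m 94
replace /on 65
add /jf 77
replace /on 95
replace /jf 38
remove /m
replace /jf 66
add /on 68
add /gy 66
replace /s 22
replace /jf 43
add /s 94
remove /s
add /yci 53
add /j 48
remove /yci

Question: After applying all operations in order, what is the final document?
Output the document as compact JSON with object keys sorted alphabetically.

Answer: {"gy":66,"j":48,"jf":43,"lta":65,"on":68}

Derivation:
After op 1 (replace /lta 15): {"lta":15,"on":{"cvv":3,"zp":59},"s":[87,71,42,35,29]}
After op 2 (remove /s/2): {"lta":15,"on":{"cvv":3,"zp":59},"s":[87,71,35,29]}
After op 3 (add /s/4 87): {"lta":15,"on":{"cvv":3,"zp":59},"s":[87,71,35,29,87]}
After op 4 (remove /s/1): {"lta":15,"on":{"cvv":3,"zp":59},"s":[87,35,29,87]}
After op 5 (add /lta 65): {"lta":65,"on":{"cvv":3,"zp":59},"s":[87,35,29,87]}
After op 6 (add /on/cvv 95): {"lta":65,"on":{"cvv":95,"zp":59},"s":[87,35,29,87]}
After op 7 (replace /on 57): {"lta":65,"on":57,"s":[87,35,29,87]}
After op 8 (add /s 28): {"lta":65,"on":57,"s":28}
After op 9 (add /m 94): {"lta":65,"m":94,"on":57,"s":28}
After op 10 (replace /on 65): {"lta":65,"m":94,"on":65,"s":28}
After op 11 (add /jf 77): {"jf":77,"lta":65,"m":94,"on":65,"s":28}
After op 12 (replace /on 95): {"jf":77,"lta":65,"m":94,"on":95,"s":28}
After op 13 (replace /jf 38): {"jf":38,"lta":65,"m":94,"on":95,"s":28}
After op 14 (remove /m): {"jf":38,"lta":65,"on":95,"s":28}
After op 15 (replace /jf 66): {"jf":66,"lta":65,"on":95,"s":28}
After op 16 (add /on 68): {"jf":66,"lta":65,"on":68,"s":28}
After op 17 (add /gy 66): {"gy":66,"jf":66,"lta":65,"on":68,"s":28}
After op 18 (replace /s 22): {"gy":66,"jf":66,"lta":65,"on":68,"s":22}
After op 19 (replace /jf 43): {"gy":66,"jf":43,"lta":65,"on":68,"s":22}
After op 20 (add /s 94): {"gy":66,"jf":43,"lta":65,"on":68,"s":94}
After op 21 (remove /s): {"gy":66,"jf":43,"lta":65,"on":68}
After op 22 (add /yci 53): {"gy":66,"jf":43,"lta":65,"on":68,"yci":53}
After op 23 (add /j 48): {"gy":66,"j":48,"jf":43,"lta":65,"on":68,"yci":53}
After op 24 (remove /yci): {"gy":66,"j":48,"jf":43,"lta":65,"on":68}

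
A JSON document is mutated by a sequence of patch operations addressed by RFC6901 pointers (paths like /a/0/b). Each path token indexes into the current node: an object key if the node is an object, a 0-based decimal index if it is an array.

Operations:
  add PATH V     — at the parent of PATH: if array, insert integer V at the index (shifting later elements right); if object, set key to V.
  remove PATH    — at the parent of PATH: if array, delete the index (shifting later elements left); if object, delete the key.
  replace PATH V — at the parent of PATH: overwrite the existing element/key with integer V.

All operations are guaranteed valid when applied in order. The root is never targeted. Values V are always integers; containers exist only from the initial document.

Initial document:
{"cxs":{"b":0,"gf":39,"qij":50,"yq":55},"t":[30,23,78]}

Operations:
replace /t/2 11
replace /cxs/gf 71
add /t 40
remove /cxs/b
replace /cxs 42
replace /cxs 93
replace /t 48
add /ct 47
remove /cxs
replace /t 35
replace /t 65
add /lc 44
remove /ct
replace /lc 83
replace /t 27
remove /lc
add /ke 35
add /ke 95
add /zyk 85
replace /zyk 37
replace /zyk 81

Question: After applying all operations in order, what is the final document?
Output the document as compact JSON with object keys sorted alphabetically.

After op 1 (replace /t/2 11): {"cxs":{"b":0,"gf":39,"qij":50,"yq":55},"t":[30,23,11]}
After op 2 (replace /cxs/gf 71): {"cxs":{"b":0,"gf":71,"qij":50,"yq":55},"t":[30,23,11]}
After op 3 (add /t 40): {"cxs":{"b":0,"gf":71,"qij":50,"yq":55},"t":40}
After op 4 (remove /cxs/b): {"cxs":{"gf":71,"qij":50,"yq":55},"t":40}
After op 5 (replace /cxs 42): {"cxs":42,"t":40}
After op 6 (replace /cxs 93): {"cxs":93,"t":40}
After op 7 (replace /t 48): {"cxs":93,"t":48}
After op 8 (add /ct 47): {"ct":47,"cxs":93,"t":48}
After op 9 (remove /cxs): {"ct":47,"t":48}
After op 10 (replace /t 35): {"ct":47,"t":35}
After op 11 (replace /t 65): {"ct":47,"t":65}
After op 12 (add /lc 44): {"ct":47,"lc":44,"t":65}
After op 13 (remove /ct): {"lc":44,"t":65}
After op 14 (replace /lc 83): {"lc":83,"t":65}
After op 15 (replace /t 27): {"lc":83,"t":27}
After op 16 (remove /lc): {"t":27}
After op 17 (add /ke 35): {"ke":35,"t":27}
After op 18 (add /ke 95): {"ke":95,"t":27}
After op 19 (add /zyk 85): {"ke":95,"t":27,"zyk":85}
After op 20 (replace /zyk 37): {"ke":95,"t":27,"zyk":37}
After op 21 (replace /zyk 81): {"ke":95,"t":27,"zyk":81}

Answer: {"ke":95,"t":27,"zyk":81}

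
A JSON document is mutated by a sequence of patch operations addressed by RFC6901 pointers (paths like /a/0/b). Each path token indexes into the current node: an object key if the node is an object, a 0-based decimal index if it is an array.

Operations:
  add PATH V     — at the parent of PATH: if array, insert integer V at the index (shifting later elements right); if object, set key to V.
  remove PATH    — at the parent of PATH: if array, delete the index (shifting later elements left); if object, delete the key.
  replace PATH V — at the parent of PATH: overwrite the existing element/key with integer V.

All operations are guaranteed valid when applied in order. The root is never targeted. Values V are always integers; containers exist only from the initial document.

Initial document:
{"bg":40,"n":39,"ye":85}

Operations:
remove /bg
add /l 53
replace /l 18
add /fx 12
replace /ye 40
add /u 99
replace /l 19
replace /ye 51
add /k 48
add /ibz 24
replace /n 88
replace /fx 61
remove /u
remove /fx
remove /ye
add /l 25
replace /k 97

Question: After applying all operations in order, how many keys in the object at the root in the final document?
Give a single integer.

After op 1 (remove /bg): {"n":39,"ye":85}
After op 2 (add /l 53): {"l":53,"n":39,"ye":85}
After op 3 (replace /l 18): {"l":18,"n":39,"ye":85}
After op 4 (add /fx 12): {"fx":12,"l":18,"n":39,"ye":85}
After op 5 (replace /ye 40): {"fx":12,"l":18,"n":39,"ye":40}
After op 6 (add /u 99): {"fx":12,"l":18,"n":39,"u":99,"ye":40}
After op 7 (replace /l 19): {"fx":12,"l":19,"n":39,"u":99,"ye":40}
After op 8 (replace /ye 51): {"fx":12,"l":19,"n":39,"u":99,"ye":51}
After op 9 (add /k 48): {"fx":12,"k":48,"l":19,"n":39,"u":99,"ye":51}
After op 10 (add /ibz 24): {"fx":12,"ibz":24,"k":48,"l":19,"n":39,"u":99,"ye":51}
After op 11 (replace /n 88): {"fx":12,"ibz":24,"k":48,"l":19,"n":88,"u":99,"ye":51}
After op 12 (replace /fx 61): {"fx":61,"ibz":24,"k":48,"l":19,"n":88,"u":99,"ye":51}
After op 13 (remove /u): {"fx":61,"ibz":24,"k":48,"l":19,"n":88,"ye":51}
After op 14 (remove /fx): {"ibz":24,"k":48,"l":19,"n":88,"ye":51}
After op 15 (remove /ye): {"ibz":24,"k":48,"l":19,"n":88}
After op 16 (add /l 25): {"ibz":24,"k":48,"l":25,"n":88}
After op 17 (replace /k 97): {"ibz":24,"k":97,"l":25,"n":88}
Size at the root: 4

Answer: 4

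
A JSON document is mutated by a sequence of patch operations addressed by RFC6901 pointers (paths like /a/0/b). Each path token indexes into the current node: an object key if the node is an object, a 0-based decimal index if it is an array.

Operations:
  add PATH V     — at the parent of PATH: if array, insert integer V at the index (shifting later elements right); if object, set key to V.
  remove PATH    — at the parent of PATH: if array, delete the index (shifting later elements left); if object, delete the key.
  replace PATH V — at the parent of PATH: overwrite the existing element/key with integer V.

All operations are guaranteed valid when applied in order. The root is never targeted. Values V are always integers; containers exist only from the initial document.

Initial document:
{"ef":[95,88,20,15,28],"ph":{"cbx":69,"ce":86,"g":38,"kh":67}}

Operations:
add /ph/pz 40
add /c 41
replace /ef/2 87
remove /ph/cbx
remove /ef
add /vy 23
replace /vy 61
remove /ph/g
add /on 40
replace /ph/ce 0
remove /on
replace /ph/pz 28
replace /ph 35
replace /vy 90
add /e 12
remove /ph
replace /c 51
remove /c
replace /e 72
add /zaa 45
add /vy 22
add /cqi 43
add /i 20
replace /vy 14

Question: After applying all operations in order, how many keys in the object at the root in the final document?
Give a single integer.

After op 1 (add /ph/pz 40): {"ef":[95,88,20,15,28],"ph":{"cbx":69,"ce":86,"g":38,"kh":67,"pz":40}}
After op 2 (add /c 41): {"c":41,"ef":[95,88,20,15,28],"ph":{"cbx":69,"ce":86,"g":38,"kh":67,"pz":40}}
After op 3 (replace /ef/2 87): {"c":41,"ef":[95,88,87,15,28],"ph":{"cbx":69,"ce":86,"g":38,"kh":67,"pz":40}}
After op 4 (remove /ph/cbx): {"c":41,"ef":[95,88,87,15,28],"ph":{"ce":86,"g":38,"kh":67,"pz":40}}
After op 5 (remove /ef): {"c":41,"ph":{"ce":86,"g":38,"kh":67,"pz":40}}
After op 6 (add /vy 23): {"c":41,"ph":{"ce":86,"g":38,"kh":67,"pz":40},"vy":23}
After op 7 (replace /vy 61): {"c":41,"ph":{"ce":86,"g":38,"kh":67,"pz":40},"vy":61}
After op 8 (remove /ph/g): {"c":41,"ph":{"ce":86,"kh":67,"pz":40},"vy":61}
After op 9 (add /on 40): {"c":41,"on":40,"ph":{"ce":86,"kh":67,"pz":40},"vy":61}
After op 10 (replace /ph/ce 0): {"c":41,"on":40,"ph":{"ce":0,"kh":67,"pz":40},"vy":61}
After op 11 (remove /on): {"c":41,"ph":{"ce":0,"kh":67,"pz":40},"vy":61}
After op 12 (replace /ph/pz 28): {"c":41,"ph":{"ce":0,"kh":67,"pz":28},"vy":61}
After op 13 (replace /ph 35): {"c":41,"ph":35,"vy":61}
After op 14 (replace /vy 90): {"c":41,"ph":35,"vy":90}
After op 15 (add /e 12): {"c":41,"e":12,"ph":35,"vy":90}
After op 16 (remove /ph): {"c":41,"e":12,"vy":90}
After op 17 (replace /c 51): {"c":51,"e":12,"vy":90}
After op 18 (remove /c): {"e":12,"vy":90}
After op 19 (replace /e 72): {"e":72,"vy":90}
After op 20 (add /zaa 45): {"e":72,"vy":90,"zaa":45}
After op 21 (add /vy 22): {"e":72,"vy":22,"zaa":45}
After op 22 (add /cqi 43): {"cqi":43,"e":72,"vy":22,"zaa":45}
After op 23 (add /i 20): {"cqi":43,"e":72,"i":20,"vy":22,"zaa":45}
After op 24 (replace /vy 14): {"cqi":43,"e":72,"i":20,"vy":14,"zaa":45}
Size at the root: 5

Answer: 5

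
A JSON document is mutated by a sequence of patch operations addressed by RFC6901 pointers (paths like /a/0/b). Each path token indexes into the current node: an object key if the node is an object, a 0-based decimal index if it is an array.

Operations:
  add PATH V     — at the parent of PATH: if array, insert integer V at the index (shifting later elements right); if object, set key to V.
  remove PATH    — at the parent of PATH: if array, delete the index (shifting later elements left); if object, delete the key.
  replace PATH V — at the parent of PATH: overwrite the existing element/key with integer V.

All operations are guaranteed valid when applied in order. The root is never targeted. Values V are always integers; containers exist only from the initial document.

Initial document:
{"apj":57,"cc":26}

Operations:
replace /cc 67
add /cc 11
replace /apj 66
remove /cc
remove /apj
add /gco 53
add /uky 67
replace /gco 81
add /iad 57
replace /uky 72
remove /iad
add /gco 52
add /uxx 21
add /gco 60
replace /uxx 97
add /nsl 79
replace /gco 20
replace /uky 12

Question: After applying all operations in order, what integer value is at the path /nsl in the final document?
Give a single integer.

Answer: 79

Derivation:
After op 1 (replace /cc 67): {"apj":57,"cc":67}
After op 2 (add /cc 11): {"apj":57,"cc":11}
After op 3 (replace /apj 66): {"apj":66,"cc":11}
After op 4 (remove /cc): {"apj":66}
After op 5 (remove /apj): {}
After op 6 (add /gco 53): {"gco":53}
After op 7 (add /uky 67): {"gco":53,"uky":67}
After op 8 (replace /gco 81): {"gco":81,"uky":67}
After op 9 (add /iad 57): {"gco":81,"iad":57,"uky":67}
After op 10 (replace /uky 72): {"gco":81,"iad":57,"uky":72}
After op 11 (remove /iad): {"gco":81,"uky":72}
After op 12 (add /gco 52): {"gco":52,"uky":72}
After op 13 (add /uxx 21): {"gco":52,"uky":72,"uxx":21}
After op 14 (add /gco 60): {"gco":60,"uky":72,"uxx":21}
After op 15 (replace /uxx 97): {"gco":60,"uky":72,"uxx":97}
After op 16 (add /nsl 79): {"gco":60,"nsl":79,"uky":72,"uxx":97}
After op 17 (replace /gco 20): {"gco":20,"nsl":79,"uky":72,"uxx":97}
After op 18 (replace /uky 12): {"gco":20,"nsl":79,"uky":12,"uxx":97}
Value at /nsl: 79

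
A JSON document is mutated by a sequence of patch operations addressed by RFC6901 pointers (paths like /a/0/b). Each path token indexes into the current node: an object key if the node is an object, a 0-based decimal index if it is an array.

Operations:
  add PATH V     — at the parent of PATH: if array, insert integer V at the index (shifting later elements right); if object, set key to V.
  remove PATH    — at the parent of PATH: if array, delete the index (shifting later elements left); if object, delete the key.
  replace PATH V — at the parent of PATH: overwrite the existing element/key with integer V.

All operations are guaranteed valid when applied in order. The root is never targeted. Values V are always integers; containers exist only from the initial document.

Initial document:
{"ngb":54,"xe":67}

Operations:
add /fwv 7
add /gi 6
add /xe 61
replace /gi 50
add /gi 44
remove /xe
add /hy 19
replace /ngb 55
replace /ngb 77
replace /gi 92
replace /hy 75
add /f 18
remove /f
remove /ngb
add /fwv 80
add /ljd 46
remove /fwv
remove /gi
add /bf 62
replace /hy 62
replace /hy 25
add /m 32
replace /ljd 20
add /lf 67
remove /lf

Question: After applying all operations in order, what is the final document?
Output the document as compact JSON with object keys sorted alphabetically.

Answer: {"bf":62,"hy":25,"ljd":20,"m":32}

Derivation:
After op 1 (add /fwv 7): {"fwv":7,"ngb":54,"xe":67}
After op 2 (add /gi 6): {"fwv":7,"gi":6,"ngb":54,"xe":67}
After op 3 (add /xe 61): {"fwv":7,"gi":6,"ngb":54,"xe":61}
After op 4 (replace /gi 50): {"fwv":7,"gi":50,"ngb":54,"xe":61}
After op 5 (add /gi 44): {"fwv":7,"gi":44,"ngb":54,"xe":61}
After op 6 (remove /xe): {"fwv":7,"gi":44,"ngb":54}
After op 7 (add /hy 19): {"fwv":7,"gi":44,"hy":19,"ngb":54}
After op 8 (replace /ngb 55): {"fwv":7,"gi":44,"hy":19,"ngb":55}
After op 9 (replace /ngb 77): {"fwv":7,"gi":44,"hy":19,"ngb":77}
After op 10 (replace /gi 92): {"fwv":7,"gi":92,"hy":19,"ngb":77}
After op 11 (replace /hy 75): {"fwv":7,"gi":92,"hy":75,"ngb":77}
After op 12 (add /f 18): {"f":18,"fwv":7,"gi":92,"hy":75,"ngb":77}
After op 13 (remove /f): {"fwv":7,"gi":92,"hy":75,"ngb":77}
After op 14 (remove /ngb): {"fwv":7,"gi":92,"hy":75}
After op 15 (add /fwv 80): {"fwv":80,"gi":92,"hy":75}
After op 16 (add /ljd 46): {"fwv":80,"gi":92,"hy":75,"ljd":46}
After op 17 (remove /fwv): {"gi":92,"hy":75,"ljd":46}
After op 18 (remove /gi): {"hy":75,"ljd":46}
After op 19 (add /bf 62): {"bf":62,"hy":75,"ljd":46}
After op 20 (replace /hy 62): {"bf":62,"hy":62,"ljd":46}
After op 21 (replace /hy 25): {"bf":62,"hy":25,"ljd":46}
After op 22 (add /m 32): {"bf":62,"hy":25,"ljd":46,"m":32}
After op 23 (replace /ljd 20): {"bf":62,"hy":25,"ljd":20,"m":32}
After op 24 (add /lf 67): {"bf":62,"hy":25,"lf":67,"ljd":20,"m":32}
After op 25 (remove /lf): {"bf":62,"hy":25,"ljd":20,"m":32}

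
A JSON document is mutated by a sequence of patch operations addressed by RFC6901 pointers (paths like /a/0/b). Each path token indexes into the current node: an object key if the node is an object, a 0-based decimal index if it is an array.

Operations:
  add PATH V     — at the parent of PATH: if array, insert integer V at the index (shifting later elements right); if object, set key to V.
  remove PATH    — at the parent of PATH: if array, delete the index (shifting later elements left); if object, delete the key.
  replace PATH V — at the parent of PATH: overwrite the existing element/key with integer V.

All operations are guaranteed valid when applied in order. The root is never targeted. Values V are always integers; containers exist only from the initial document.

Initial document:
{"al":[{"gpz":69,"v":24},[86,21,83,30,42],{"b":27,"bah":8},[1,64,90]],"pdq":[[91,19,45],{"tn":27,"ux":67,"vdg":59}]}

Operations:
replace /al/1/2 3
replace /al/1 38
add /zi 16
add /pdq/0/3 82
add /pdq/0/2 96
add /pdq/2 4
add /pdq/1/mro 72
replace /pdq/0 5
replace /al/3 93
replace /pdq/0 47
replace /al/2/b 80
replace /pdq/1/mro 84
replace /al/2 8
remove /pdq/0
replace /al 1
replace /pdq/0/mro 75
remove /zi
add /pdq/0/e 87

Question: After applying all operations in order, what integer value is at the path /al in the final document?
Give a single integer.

After op 1 (replace /al/1/2 3): {"al":[{"gpz":69,"v":24},[86,21,3,30,42],{"b":27,"bah":8},[1,64,90]],"pdq":[[91,19,45],{"tn":27,"ux":67,"vdg":59}]}
After op 2 (replace /al/1 38): {"al":[{"gpz":69,"v":24},38,{"b":27,"bah":8},[1,64,90]],"pdq":[[91,19,45],{"tn":27,"ux":67,"vdg":59}]}
After op 3 (add /zi 16): {"al":[{"gpz":69,"v":24},38,{"b":27,"bah":8},[1,64,90]],"pdq":[[91,19,45],{"tn":27,"ux":67,"vdg":59}],"zi":16}
After op 4 (add /pdq/0/3 82): {"al":[{"gpz":69,"v":24},38,{"b":27,"bah":8},[1,64,90]],"pdq":[[91,19,45,82],{"tn":27,"ux":67,"vdg":59}],"zi":16}
After op 5 (add /pdq/0/2 96): {"al":[{"gpz":69,"v":24},38,{"b":27,"bah":8},[1,64,90]],"pdq":[[91,19,96,45,82],{"tn":27,"ux":67,"vdg":59}],"zi":16}
After op 6 (add /pdq/2 4): {"al":[{"gpz":69,"v":24},38,{"b":27,"bah":8},[1,64,90]],"pdq":[[91,19,96,45,82],{"tn":27,"ux":67,"vdg":59},4],"zi":16}
After op 7 (add /pdq/1/mro 72): {"al":[{"gpz":69,"v":24},38,{"b":27,"bah":8},[1,64,90]],"pdq":[[91,19,96,45,82],{"mro":72,"tn":27,"ux":67,"vdg":59},4],"zi":16}
After op 8 (replace /pdq/0 5): {"al":[{"gpz":69,"v":24},38,{"b":27,"bah":8},[1,64,90]],"pdq":[5,{"mro":72,"tn":27,"ux":67,"vdg":59},4],"zi":16}
After op 9 (replace /al/3 93): {"al":[{"gpz":69,"v":24},38,{"b":27,"bah":8},93],"pdq":[5,{"mro":72,"tn":27,"ux":67,"vdg":59},4],"zi":16}
After op 10 (replace /pdq/0 47): {"al":[{"gpz":69,"v":24},38,{"b":27,"bah":8},93],"pdq":[47,{"mro":72,"tn":27,"ux":67,"vdg":59},4],"zi":16}
After op 11 (replace /al/2/b 80): {"al":[{"gpz":69,"v":24},38,{"b":80,"bah":8},93],"pdq":[47,{"mro":72,"tn":27,"ux":67,"vdg":59},4],"zi":16}
After op 12 (replace /pdq/1/mro 84): {"al":[{"gpz":69,"v":24},38,{"b":80,"bah":8},93],"pdq":[47,{"mro":84,"tn":27,"ux":67,"vdg":59},4],"zi":16}
After op 13 (replace /al/2 8): {"al":[{"gpz":69,"v":24},38,8,93],"pdq":[47,{"mro":84,"tn":27,"ux":67,"vdg":59},4],"zi":16}
After op 14 (remove /pdq/0): {"al":[{"gpz":69,"v":24},38,8,93],"pdq":[{"mro":84,"tn":27,"ux":67,"vdg":59},4],"zi":16}
After op 15 (replace /al 1): {"al":1,"pdq":[{"mro":84,"tn":27,"ux":67,"vdg":59},4],"zi":16}
After op 16 (replace /pdq/0/mro 75): {"al":1,"pdq":[{"mro":75,"tn":27,"ux":67,"vdg":59},4],"zi":16}
After op 17 (remove /zi): {"al":1,"pdq":[{"mro":75,"tn":27,"ux":67,"vdg":59},4]}
After op 18 (add /pdq/0/e 87): {"al":1,"pdq":[{"e":87,"mro":75,"tn":27,"ux":67,"vdg":59},4]}
Value at /al: 1

Answer: 1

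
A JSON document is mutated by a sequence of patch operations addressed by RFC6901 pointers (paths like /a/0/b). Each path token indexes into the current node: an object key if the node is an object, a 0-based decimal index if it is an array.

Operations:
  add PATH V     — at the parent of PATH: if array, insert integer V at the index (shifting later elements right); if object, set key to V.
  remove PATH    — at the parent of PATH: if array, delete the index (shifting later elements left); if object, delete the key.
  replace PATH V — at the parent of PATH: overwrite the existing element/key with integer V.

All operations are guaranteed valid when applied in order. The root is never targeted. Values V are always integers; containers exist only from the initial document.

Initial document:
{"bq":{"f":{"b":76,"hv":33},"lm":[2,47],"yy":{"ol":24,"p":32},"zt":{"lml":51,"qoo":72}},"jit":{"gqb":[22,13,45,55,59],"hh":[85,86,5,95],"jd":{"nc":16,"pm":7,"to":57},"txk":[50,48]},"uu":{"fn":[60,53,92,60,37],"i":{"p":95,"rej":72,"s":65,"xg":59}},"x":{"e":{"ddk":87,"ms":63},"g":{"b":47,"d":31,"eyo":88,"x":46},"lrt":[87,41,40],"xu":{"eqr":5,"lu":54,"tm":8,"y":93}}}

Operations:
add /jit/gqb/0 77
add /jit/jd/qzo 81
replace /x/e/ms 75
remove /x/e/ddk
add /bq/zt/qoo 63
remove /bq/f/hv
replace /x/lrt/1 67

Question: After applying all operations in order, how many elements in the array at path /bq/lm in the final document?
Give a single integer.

Answer: 2

Derivation:
After op 1 (add /jit/gqb/0 77): {"bq":{"f":{"b":76,"hv":33},"lm":[2,47],"yy":{"ol":24,"p":32},"zt":{"lml":51,"qoo":72}},"jit":{"gqb":[77,22,13,45,55,59],"hh":[85,86,5,95],"jd":{"nc":16,"pm":7,"to":57},"txk":[50,48]},"uu":{"fn":[60,53,92,60,37],"i":{"p":95,"rej":72,"s":65,"xg":59}},"x":{"e":{"ddk":87,"ms":63},"g":{"b":47,"d":31,"eyo":88,"x":46},"lrt":[87,41,40],"xu":{"eqr":5,"lu":54,"tm":8,"y":93}}}
After op 2 (add /jit/jd/qzo 81): {"bq":{"f":{"b":76,"hv":33},"lm":[2,47],"yy":{"ol":24,"p":32},"zt":{"lml":51,"qoo":72}},"jit":{"gqb":[77,22,13,45,55,59],"hh":[85,86,5,95],"jd":{"nc":16,"pm":7,"qzo":81,"to":57},"txk":[50,48]},"uu":{"fn":[60,53,92,60,37],"i":{"p":95,"rej":72,"s":65,"xg":59}},"x":{"e":{"ddk":87,"ms":63},"g":{"b":47,"d":31,"eyo":88,"x":46},"lrt":[87,41,40],"xu":{"eqr":5,"lu":54,"tm":8,"y":93}}}
After op 3 (replace /x/e/ms 75): {"bq":{"f":{"b":76,"hv":33},"lm":[2,47],"yy":{"ol":24,"p":32},"zt":{"lml":51,"qoo":72}},"jit":{"gqb":[77,22,13,45,55,59],"hh":[85,86,5,95],"jd":{"nc":16,"pm":7,"qzo":81,"to":57},"txk":[50,48]},"uu":{"fn":[60,53,92,60,37],"i":{"p":95,"rej":72,"s":65,"xg":59}},"x":{"e":{"ddk":87,"ms":75},"g":{"b":47,"d":31,"eyo":88,"x":46},"lrt":[87,41,40],"xu":{"eqr":5,"lu":54,"tm":8,"y":93}}}
After op 4 (remove /x/e/ddk): {"bq":{"f":{"b":76,"hv":33},"lm":[2,47],"yy":{"ol":24,"p":32},"zt":{"lml":51,"qoo":72}},"jit":{"gqb":[77,22,13,45,55,59],"hh":[85,86,5,95],"jd":{"nc":16,"pm":7,"qzo":81,"to":57},"txk":[50,48]},"uu":{"fn":[60,53,92,60,37],"i":{"p":95,"rej":72,"s":65,"xg":59}},"x":{"e":{"ms":75},"g":{"b":47,"d":31,"eyo":88,"x":46},"lrt":[87,41,40],"xu":{"eqr":5,"lu":54,"tm":8,"y":93}}}
After op 5 (add /bq/zt/qoo 63): {"bq":{"f":{"b":76,"hv":33},"lm":[2,47],"yy":{"ol":24,"p":32},"zt":{"lml":51,"qoo":63}},"jit":{"gqb":[77,22,13,45,55,59],"hh":[85,86,5,95],"jd":{"nc":16,"pm":7,"qzo":81,"to":57},"txk":[50,48]},"uu":{"fn":[60,53,92,60,37],"i":{"p":95,"rej":72,"s":65,"xg":59}},"x":{"e":{"ms":75},"g":{"b":47,"d":31,"eyo":88,"x":46},"lrt":[87,41,40],"xu":{"eqr":5,"lu":54,"tm":8,"y":93}}}
After op 6 (remove /bq/f/hv): {"bq":{"f":{"b":76},"lm":[2,47],"yy":{"ol":24,"p":32},"zt":{"lml":51,"qoo":63}},"jit":{"gqb":[77,22,13,45,55,59],"hh":[85,86,5,95],"jd":{"nc":16,"pm":7,"qzo":81,"to":57},"txk":[50,48]},"uu":{"fn":[60,53,92,60,37],"i":{"p":95,"rej":72,"s":65,"xg":59}},"x":{"e":{"ms":75},"g":{"b":47,"d":31,"eyo":88,"x":46},"lrt":[87,41,40],"xu":{"eqr":5,"lu":54,"tm":8,"y":93}}}
After op 7 (replace /x/lrt/1 67): {"bq":{"f":{"b":76},"lm":[2,47],"yy":{"ol":24,"p":32},"zt":{"lml":51,"qoo":63}},"jit":{"gqb":[77,22,13,45,55,59],"hh":[85,86,5,95],"jd":{"nc":16,"pm":7,"qzo":81,"to":57},"txk":[50,48]},"uu":{"fn":[60,53,92,60,37],"i":{"p":95,"rej":72,"s":65,"xg":59}},"x":{"e":{"ms":75},"g":{"b":47,"d":31,"eyo":88,"x":46},"lrt":[87,67,40],"xu":{"eqr":5,"lu":54,"tm":8,"y":93}}}
Size at path /bq/lm: 2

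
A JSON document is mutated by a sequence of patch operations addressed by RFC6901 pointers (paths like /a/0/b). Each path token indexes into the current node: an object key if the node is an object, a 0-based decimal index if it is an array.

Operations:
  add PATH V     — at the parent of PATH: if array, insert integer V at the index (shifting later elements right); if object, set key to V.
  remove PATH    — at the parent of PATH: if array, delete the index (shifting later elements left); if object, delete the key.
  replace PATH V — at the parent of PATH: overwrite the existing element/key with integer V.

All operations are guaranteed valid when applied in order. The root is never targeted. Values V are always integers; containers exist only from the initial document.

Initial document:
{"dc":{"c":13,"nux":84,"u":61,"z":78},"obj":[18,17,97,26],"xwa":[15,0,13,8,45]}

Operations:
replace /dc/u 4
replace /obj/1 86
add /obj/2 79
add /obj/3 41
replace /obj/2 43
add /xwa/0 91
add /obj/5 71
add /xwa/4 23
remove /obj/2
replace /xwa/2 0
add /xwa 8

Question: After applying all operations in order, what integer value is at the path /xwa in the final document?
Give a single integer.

After op 1 (replace /dc/u 4): {"dc":{"c":13,"nux":84,"u":4,"z":78},"obj":[18,17,97,26],"xwa":[15,0,13,8,45]}
After op 2 (replace /obj/1 86): {"dc":{"c":13,"nux":84,"u":4,"z":78},"obj":[18,86,97,26],"xwa":[15,0,13,8,45]}
After op 3 (add /obj/2 79): {"dc":{"c":13,"nux":84,"u":4,"z":78},"obj":[18,86,79,97,26],"xwa":[15,0,13,8,45]}
After op 4 (add /obj/3 41): {"dc":{"c":13,"nux":84,"u":4,"z":78},"obj":[18,86,79,41,97,26],"xwa":[15,0,13,8,45]}
After op 5 (replace /obj/2 43): {"dc":{"c":13,"nux":84,"u":4,"z":78},"obj":[18,86,43,41,97,26],"xwa":[15,0,13,8,45]}
After op 6 (add /xwa/0 91): {"dc":{"c":13,"nux":84,"u":4,"z":78},"obj":[18,86,43,41,97,26],"xwa":[91,15,0,13,8,45]}
After op 7 (add /obj/5 71): {"dc":{"c":13,"nux":84,"u":4,"z":78},"obj":[18,86,43,41,97,71,26],"xwa":[91,15,0,13,8,45]}
After op 8 (add /xwa/4 23): {"dc":{"c":13,"nux":84,"u":4,"z":78},"obj":[18,86,43,41,97,71,26],"xwa":[91,15,0,13,23,8,45]}
After op 9 (remove /obj/2): {"dc":{"c":13,"nux":84,"u":4,"z":78},"obj":[18,86,41,97,71,26],"xwa":[91,15,0,13,23,8,45]}
After op 10 (replace /xwa/2 0): {"dc":{"c":13,"nux":84,"u":4,"z":78},"obj":[18,86,41,97,71,26],"xwa":[91,15,0,13,23,8,45]}
After op 11 (add /xwa 8): {"dc":{"c":13,"nux":84,"u":4,"z":78},"obj":[18,86,41,97,71,26],"xwa":8}
Value at /xwa: 8

Answer: 8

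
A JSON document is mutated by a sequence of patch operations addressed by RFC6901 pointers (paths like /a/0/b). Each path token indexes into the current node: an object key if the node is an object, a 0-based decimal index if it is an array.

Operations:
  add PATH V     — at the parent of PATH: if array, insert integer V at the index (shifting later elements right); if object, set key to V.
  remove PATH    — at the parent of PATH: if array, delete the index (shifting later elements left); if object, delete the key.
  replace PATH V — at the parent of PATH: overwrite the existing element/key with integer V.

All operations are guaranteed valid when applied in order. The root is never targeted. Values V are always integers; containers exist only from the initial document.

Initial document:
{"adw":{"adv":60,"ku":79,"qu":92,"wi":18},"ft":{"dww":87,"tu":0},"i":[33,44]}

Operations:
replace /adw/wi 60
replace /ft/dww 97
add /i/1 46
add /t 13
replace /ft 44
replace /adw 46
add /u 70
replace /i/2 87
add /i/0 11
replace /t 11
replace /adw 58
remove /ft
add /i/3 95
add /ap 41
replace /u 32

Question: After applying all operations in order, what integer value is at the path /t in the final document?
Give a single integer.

Answer: 11

Derivation:
After op 1 (replace /adw/wi 60): {"adw":{"adv":60,"ku":79,"qu":92,"wi":60},"ft":{"dww":87,"tu":0},"i":[33,44]}
After op 2 (replace /ft/dww 97): {"adw":{"adv":60,"ku":79,"qu":92,"wi":60},"ft":{"dww":97,"tu":0},"i":[33,44]}
After op 3 (add /i/1 46): {"adw":{"adv":60,"ku":79,"qu":92,"wi":60},"ft":{"dww":97,"tu":0},"i":[33,46,44]}
After op 4 (add /t 13): {"adw":{"adv":60,"ku":79,"qu":92,"wi":60},"ft":{"dww":97,"tu":0},"i":[33,46,44],"t":13}
After op 5 (replace /ft 44): {"adw":{"adv":60,"ku":79,"qu":92,"wi":60},"ft":44,"i":[33,46,44],"t":13}
After op 6 (replace /adw 46): {"adw":46,"ft":44,"i":[33,46,44],"t":13}
After op 7 (add /u 70): {"adw":46,"ft":44,"i":[33,46,44],"t":13,"u":70}
After op 8 (replace /i/2 87): {"adw":46,"ft":44,"i":[33,46,87],"t":13,"u":70}
After op 9 (add /i/0 11): {"adw":46,"ft":44,"i":[11,33,46,87],"t":13,"u":70}
After op 10 (replace /t 11): {"adw":46,"ft":44,"i":[11,33,46,87],"t":11,"u":70}
After op 11 (replace /adw 58): {"adw":58,"ft":44,"i":[11,33,46,87],"t":11,"u":70}
After op 12 (remove /ft): {"adw":58,"i":[11,33,46,87],"t":11,"u":70}
After op 13 (add /i/3 95): {"adw":58,"i":[11,33,46,95,87],"t":11,"u":70}
After op 14 (add /ap 41): {"adw":58,"ap":41,"i":[11,33,46,95,87],"t":11,"u":70}
After op 15 (replace /u 32): {"adw":58,"ap":41,"i":[11,33,46,95,87],"t":11,"u":32}
Value at /t: 11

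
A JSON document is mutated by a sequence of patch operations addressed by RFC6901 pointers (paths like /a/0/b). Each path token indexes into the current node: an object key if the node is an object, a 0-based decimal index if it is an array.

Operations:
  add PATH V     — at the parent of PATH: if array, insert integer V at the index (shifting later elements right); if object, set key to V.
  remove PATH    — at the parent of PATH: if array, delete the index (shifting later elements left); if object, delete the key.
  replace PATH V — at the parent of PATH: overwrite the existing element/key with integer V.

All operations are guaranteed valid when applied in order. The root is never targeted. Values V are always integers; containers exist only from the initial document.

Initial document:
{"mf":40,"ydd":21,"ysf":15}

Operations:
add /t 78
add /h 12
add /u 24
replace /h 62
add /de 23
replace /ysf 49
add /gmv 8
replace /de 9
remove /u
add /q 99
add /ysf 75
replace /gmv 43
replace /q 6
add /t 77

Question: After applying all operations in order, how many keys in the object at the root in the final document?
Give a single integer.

Answer: 8

Derivation:
After op 1 (add /t 78): {"mf":40,"t":78,"ydd":21,"ysf":15}
After op 2 (add /h 12): {"h":12,"mf":40,"t":78,"ydd":21,"ysf":15}
After op 3 (add /u 24): {"h":12,"mf":40,"t":78,"u":24,"ydd":21,"ysf":15}
After op 4 (replace /h 62): {"h":62,"mf":40,"t":78,"u":24,"ydd":21,"ysf":15}
After op 5 (add /de 23): {"de":23,"h":62,"mf":40,"t":78,"u":24,"ydd":21,"ysf":15}
After op 6 (replace /ysf 49): {"de":23,"h":62,"mf":40,"t":78,"u":24,"ydd":21,"ysf":49}
After op 7 (add /gmv 8): {"de":23,"gmv":8,"h":62,"mf":40,"t":78,"u":24,"ydd":21,"ysf":49}
After op 8 (replace /de 9): {"de":9,"gmv":8,"h":62,"mf":40,"t":78,"u":24,"ydd":21,"ysf":49}
After op 9 (remove /u): {"de":9,"gmv":8,"h":62,"mf":40,"t":78,"ydd":21,"ysf":49}
After op 10 (add /q 99): {"de":9,"gmv":8,"h":62,"mf":40,"q":99,"t":78,"ydd":21,"ysf":49}
After op 11 (add /ysf 75): {"de":9,"gmv":8,"h":62,"mf":40,"q":99,"t":78,"ydd":21,"ysf":75}
After op 12 (replace /gmv 43): {"de":9,"gmv":43,"h":62,"mf":40,"q":99,"t":78,"ydd":21,"ysf":75}
After op 13 (replace /q 6): {"de":9,"gmv":43,"h":62,"mf":40,"q":6,"t":78,"ydd":21,"ysf":75}
After op 14 (add /t 77): {"de":9,"gmv":43,"h":62,"mf":40,"q":6,"t":77,"ydd":21,"ysf":75}
Size at the root: 8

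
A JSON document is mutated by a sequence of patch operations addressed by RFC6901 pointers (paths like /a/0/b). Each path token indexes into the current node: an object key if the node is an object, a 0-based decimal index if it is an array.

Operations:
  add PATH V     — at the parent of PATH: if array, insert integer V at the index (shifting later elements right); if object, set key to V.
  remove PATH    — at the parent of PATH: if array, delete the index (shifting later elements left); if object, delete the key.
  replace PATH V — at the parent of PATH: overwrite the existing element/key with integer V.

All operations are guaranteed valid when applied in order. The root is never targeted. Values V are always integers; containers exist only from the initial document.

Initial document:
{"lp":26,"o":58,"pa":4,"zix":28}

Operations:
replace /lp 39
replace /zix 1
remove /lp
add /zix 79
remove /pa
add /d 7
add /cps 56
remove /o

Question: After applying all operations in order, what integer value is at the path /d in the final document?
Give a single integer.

Answer: 7

Derivation:
After op 1 (replace /lp 39): {"lp":39,"o":58,"pa":4,"zix":28}
After op 2 (replace /zix 1): {"lp":39,"o":58,"pa":4,"zix":1}
After op 3 (remove /lp): {"o":58,"pa":4,"zix":1}
After op 4 (add /zix 79): {"o":58,"pa":4,"zix":79}
After op 5 (remove /pa): {"o":58,"zix":79}
After op 6 (add /d 7): {"d":7,"o":58,"zix":79}
After op 7 (add /cps 56): {"cps":56,"d":7,"o":58,"zix":79}
After op 8 (remove /o): {"cps":56,"d":7,"zix":79}
Value at /d: 7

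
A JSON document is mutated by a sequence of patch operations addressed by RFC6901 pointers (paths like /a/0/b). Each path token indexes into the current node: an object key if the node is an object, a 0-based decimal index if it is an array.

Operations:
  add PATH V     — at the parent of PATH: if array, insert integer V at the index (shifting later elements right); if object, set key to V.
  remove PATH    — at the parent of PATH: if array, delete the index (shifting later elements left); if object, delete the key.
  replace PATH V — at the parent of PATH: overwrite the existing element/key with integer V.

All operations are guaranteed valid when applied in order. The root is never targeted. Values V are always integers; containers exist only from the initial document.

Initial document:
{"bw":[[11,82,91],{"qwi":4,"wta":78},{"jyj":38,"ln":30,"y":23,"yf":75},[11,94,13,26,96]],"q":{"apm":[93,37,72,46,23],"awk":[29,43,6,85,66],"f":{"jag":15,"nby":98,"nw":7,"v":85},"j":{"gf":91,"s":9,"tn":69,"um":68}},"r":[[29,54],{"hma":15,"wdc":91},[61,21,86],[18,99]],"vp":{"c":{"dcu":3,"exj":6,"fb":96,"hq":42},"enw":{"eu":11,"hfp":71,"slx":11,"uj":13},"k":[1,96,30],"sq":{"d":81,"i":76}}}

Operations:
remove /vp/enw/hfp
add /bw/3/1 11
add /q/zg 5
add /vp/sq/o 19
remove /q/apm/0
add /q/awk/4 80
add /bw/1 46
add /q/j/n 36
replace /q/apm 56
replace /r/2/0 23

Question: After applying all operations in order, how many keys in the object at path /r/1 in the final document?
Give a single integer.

After op 1 (remove /vp/enw/hfp): {"bw":[[11,82,91],{"qwi":4,"wta":78},{"jyj":38,"ln":30,"y":23,"yf":75},[11,94,13,26,96]],"q":{"apm":[93,37,72,46,23],"awk":[29,43,6,85,66],"f":{"jag":15,"nby":98,"nw":7,"v":85},"j":{"gf":91,"s":9,"tn":69,"um":68}},"r":[[29,54],{"hma":15,"wdc":91},[61,21,86],[18,99]],"vp":{"c":{"dcu":3,"exj":6,"fb":96,"hq":42},"enw":{"eu":11,"slx":11,"uj":13},"k":[1,96,30],"sq":{"d":81,"i":76}}}
After op 2 (add /bw/3/1 11): {"bw":[[11,82,91],{"qwi":4,"wta":78},{"jyj":38,"ln":30,"y":23,"yf":75},[11,11,94,13,26,96]],"q":{"apm":[93,37,72,46,23],"awk":[29,43,6,85,66],"f":{"jag":15,"nby":98,"nw":7,"v":85},"j":{"gf":91,"s":9,"tn":69,"um":68}},"r":[[29,54],{"hma":15,"wdc":91},[61,21,86],[18,99]],"vp":{"c":{"dcu":3,"exj":6,"fb":96,"hq":42},"enw":{"eu":11,"slx":11,"uj":13},"k":[1,96,30],"sq":{"d":81,"i":76}}}
After op 3 (add /q/zg 5): {"bw":[[11,82,91],{"qwi":4,"wta":78},{"jyj":38,"ln":30,"y":23,"yf":75},[11,11,94,13,26,96]],"q":{"apm":[93,37,72,46,23],"awk":[29,43,6,85,66],"f":{"jag":15,"nby":98,"nw":7,"v":85},"j":{"gf":91,"s":9,"tn":69,"um":68},"zg":5},"r":[[29,54],{"hma":15,"wdc":91},[61,21,86],[18,99]],"vp":{"c":{"dcu":3,"exj":6,"fb":96,"hq":42},"enw":{"eu":11,"slx":11,"uj":13},"k":[1,96,30],"sq":{"d":81,"i":76}}}
After op 4 (add /vp/sq/o 19): {"bw":[[11,82,91],{"qwi":4,"wta":78},{"jyj":38,"ln":30,"y":23,"yf":75},[11,11,94,13,26,96]],"q":{"apm":[93,37,72,46,23],"awk":[29,43,6,85,66],"f":{"jag":15,"nby":98,"nw":7,"v":85},"j":{"gf":91,"s":9,"tn":69,"um":68},"zg":5},"r":[[29,54],{"hma":15,"wdc":91},[61,21,86],[18,99]],"vp":{"c":{"dcu":3,"exj":6,"fb":96,"hq":42},"enw":{"eu":11,"slx":11,"uj":13},"k":[1,96,30],"sq":{"d":81,"i":76,"o":19}}}
After op 5 (remove /q/apm/0): {"bw":[[11,82,91],{"qwi":4,"wta":78},{"jyj":38,"ln":30,"y":23,"yf":75},[11,11,94,13,26,96]],"q":{"apm":[37,72,46,23],"awk":[29,43,6,85,66],"f":{"jag":15,"nby":98,"nw":7,"v":85},"j":{"gf":91,"s":9,"tn":69,"um":68},"zg":5},"r":[[29,54],{"hma":15,"wdc":91},[61,21,86],[18,99]],"vp":{"c":{"dcu":3,"exj":6,"fb":96,"hq":42},"enw":{"eu":11,"slx":11,"uj":13},"k":[1,96,30],"sq":{"d":81,"i":76,"o":19}}}
After op 6 (add /q/awk/4 80): {"bw":[[11,82,91],{"qwi":4,"wta":78},{"jyj":38,"ln":30,"y":23,"yf":75},[11,11,94,13,26,96]],"q":{"apm":[37,72,46,23],"awk":[29,43,6,85,80,66],"f":{"jag":15,"nby":98,"nw":7,"v":85},"j":{"gf":91,"s":9,"tn":69,"um":68},"zg":5},"r":[[29,54],{"hma":15,"wdc":91},[61,21,86],[18,99]],"vp":{"c":{"dcu":3,"exj":6,"fb":96,"hq":42},"enw":{"eu":11,"slx":11,"uj":13},"k":[1,96,30],"sq":{"d":81,"i":76,"o":19}}}
After op 7 (add /bw/1 46): {"bw":[[11,82,91],46,{"qwi":4,"wta":78},{"jyj":38,"ln":30,"y":23,"yf":75},[11,11,94,13,26,96]],"q":{"apm":[37,72,46,23],"awk":[29,43,6,85,80,66],"f":{"jag":15,"nby":98,"nw":7,"v":85},"j":{"gf":91,"s":9,"tn":69,"um":68},"zg":5},"r":[[29,54],{"hma":15,"wdc":91},[61,21,86],[18,99]],"vp":{"c":{"dcu":3,"exj":6,"fb":96,"hq":42},"enw":{"eu":11,"slx":11,"uj":13},"k":[1,96,30],"sq":{"d":81,"i":76,"o":19}}}
After op 8 (add /q/j/n 36): {"bw":[[11,82,91],46,{"qwi":4,"wta":78},{"jyj":38,"ln":30,"y":23,"yf":75},[11,11,94,13,26,96]],"q":{"apm":[37,72,46,23],"awk":[29,43,6,85,80,66],"f":{"jag":15,"nby":98,"nw":7,"v":85},"j":{"gf":91,"n":36,"s":9,"tn":69,"um":68},"zg":5},"r":[[29,54],{"hma":15,"wdc":91},[61,21,86],[18,99]],"vp":{"c":{"dcu":3,"exj":6,"fb":96,"hq":42},"enw":{"eu":11,"slx":11,"uj":13},"k":[1,96,30],"sq":{"d":81,"i":76,"o":19}}}
After op 9 (replace /q/apm 56): {"bw":[[11,82,91],46,{"qwi":4,"wta":78},{"jyj":38,"ln":30,"y":23,"yf":75},[11,11,94,13,26,96]],"q":{"apm":56,"awk":[29,43,6,85,80,66],"f":{"jag":15,"nby":98,"nw":7,"v":85},"j":{"gf":91,"n":36,"s":9,"tn":69,"um":68},"zg":5},"r":[[29,54],{"hma":15,"wdc":91},[61,21,86],[18,99]],"vp":{"c":{"dcu":3,"exj":6,"fb":96,"hq":42},"enw":{"eu":11,"slx":11,"uj":13},"k":[1,96,30],"sq":{"d":81,"i":76,"o":19}}}
After op 10 (replace /r/2/0 23): {"bw":[[11,82,91],46,{"qwi":4,"wta":78},{"jyj":38,"ln":30,"y":23,"yf":75},[11,11,94,13,26,96]],"q":{"apm":56,"awk":[29,43,6,85,80,66],"f":{"jag":15,"nby":98,"nw":7,"v":85},"j":{"gf":91,"n":36,"s":9,"tn":69,"um":68},"zg":5},"r":[[29,54],{"hma":15,"wdc":91},[23,21,86],[18,99]],"vp":{"c":{"dcu":3,"exj":6,"fb":96,"hq":42},"enw":{"eu":11,"slx":11,"uj":13},"k":[1,96,30],"sq":{"d":81,"i":76,"o":19}}}
Size at path /r/1: 2

Answer: 2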